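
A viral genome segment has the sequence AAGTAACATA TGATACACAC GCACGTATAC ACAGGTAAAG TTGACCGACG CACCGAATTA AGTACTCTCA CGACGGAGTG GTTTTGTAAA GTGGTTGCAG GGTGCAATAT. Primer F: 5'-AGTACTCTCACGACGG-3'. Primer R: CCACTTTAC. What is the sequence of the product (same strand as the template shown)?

5'-AGTACTCTCACGACGGAGTGGTTTTGTAAAGTGG-3'

The forward primer matches the template at positions 61–76.
Taking the reverse complement of CCACTTTAC gives GTAAAGTGG, found at positions 86–94 on the template; the primer anneals here to the top strand with its 3' end pointing upstream.
The product is the template from position 61 through 94 (34 bp).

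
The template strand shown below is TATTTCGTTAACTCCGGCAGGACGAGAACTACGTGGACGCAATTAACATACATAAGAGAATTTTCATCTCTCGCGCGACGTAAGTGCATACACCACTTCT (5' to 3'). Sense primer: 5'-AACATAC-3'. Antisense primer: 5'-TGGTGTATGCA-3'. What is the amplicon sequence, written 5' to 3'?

5'-AACATACATAAGAGAATTTTCATCTCTCGCGCGACGTAAGTGCATACACCA-3'

Scanning the template, AACATAC occurs at positions 45–51; this primer anneals to the bottom strand there with its 3' end pointing downstream.
Taking the reverse complement of TGGTGTATGCA gives TGCATACACCA, found at positions 85–95 on the template; the primer anneals here to the top strand with its 3' end pointing upstream.
The product is the template from position 45 through 95 (51 bp).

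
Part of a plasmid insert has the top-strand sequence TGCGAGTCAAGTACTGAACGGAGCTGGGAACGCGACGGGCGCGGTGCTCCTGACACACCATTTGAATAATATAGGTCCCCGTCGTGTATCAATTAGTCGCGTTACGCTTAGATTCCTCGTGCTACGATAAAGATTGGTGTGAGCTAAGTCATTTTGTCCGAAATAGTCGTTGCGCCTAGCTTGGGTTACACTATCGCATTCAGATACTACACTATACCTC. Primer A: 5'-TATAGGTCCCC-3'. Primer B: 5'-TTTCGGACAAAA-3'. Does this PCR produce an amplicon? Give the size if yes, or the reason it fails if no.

Yes — a 94 bp product.

Primer A (TATAGGTCCCC) matches the top strand at positions 70–80; it acts as a forward primer.
Primer B's reverse complement is TTTTGTCCGAAA, matching the top strand at positions 152–163; it acts as a reverse primer.
The 3' ends face each other across positions 70–163, giving a 94 bp product.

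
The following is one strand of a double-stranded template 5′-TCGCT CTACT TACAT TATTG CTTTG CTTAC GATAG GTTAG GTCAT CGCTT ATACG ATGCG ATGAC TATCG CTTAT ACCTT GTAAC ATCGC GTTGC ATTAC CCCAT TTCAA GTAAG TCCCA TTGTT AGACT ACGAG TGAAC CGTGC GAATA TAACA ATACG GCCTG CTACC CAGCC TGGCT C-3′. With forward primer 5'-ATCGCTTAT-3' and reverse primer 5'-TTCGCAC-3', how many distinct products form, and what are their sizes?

The forward primer ATCGCTTAT matches the top strand at positions 44–52, 67–75.
The reverse primer's reverse complement is GTGCGAA, matching at positions 142–148.
Each forward site pairs with the reverse site to give a product ending at position 148: sizes 105, 82 bp.

Two products: 105 bp, 82 bp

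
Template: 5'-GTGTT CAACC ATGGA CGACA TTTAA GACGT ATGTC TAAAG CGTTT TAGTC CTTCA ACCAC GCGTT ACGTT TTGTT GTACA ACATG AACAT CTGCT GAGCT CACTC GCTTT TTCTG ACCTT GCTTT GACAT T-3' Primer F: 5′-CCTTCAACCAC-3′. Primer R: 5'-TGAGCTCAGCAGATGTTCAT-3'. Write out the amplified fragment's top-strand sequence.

5'-CCTTCAACCACGCGTTACGTTTTGTTGTACAACATGAACATCTGCTGAGCTCA-3'

The forward primer matches the template at positions 50–60.
Taking the reverse complement of TGAGCTCAGCAGATGTTCAT gives ATGAACATCTGCTGAGCTCA, found at positions 83–102 on the template; the primer anneals here to the top strand with its 3' end pointing upstream.
The product is the template from position 50 through 102 (53 bp).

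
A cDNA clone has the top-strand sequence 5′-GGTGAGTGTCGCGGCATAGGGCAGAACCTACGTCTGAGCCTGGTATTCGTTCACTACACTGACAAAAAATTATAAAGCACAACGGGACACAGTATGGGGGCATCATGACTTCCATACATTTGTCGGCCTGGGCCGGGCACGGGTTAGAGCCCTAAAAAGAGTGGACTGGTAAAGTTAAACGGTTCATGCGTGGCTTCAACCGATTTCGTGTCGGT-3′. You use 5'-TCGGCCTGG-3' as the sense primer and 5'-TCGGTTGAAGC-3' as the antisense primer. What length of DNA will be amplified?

81 bp

Forward primer TCGGCCTGG is found on the top strand at positions 123–131.
The reverse primer's reverse complement is GCTTCAACCGA, which matches the template at positions 193–203.
Product length = (reverse-primer end) − (forward-primer start) + 1 = 203 − 123 + 1 = 81 bp.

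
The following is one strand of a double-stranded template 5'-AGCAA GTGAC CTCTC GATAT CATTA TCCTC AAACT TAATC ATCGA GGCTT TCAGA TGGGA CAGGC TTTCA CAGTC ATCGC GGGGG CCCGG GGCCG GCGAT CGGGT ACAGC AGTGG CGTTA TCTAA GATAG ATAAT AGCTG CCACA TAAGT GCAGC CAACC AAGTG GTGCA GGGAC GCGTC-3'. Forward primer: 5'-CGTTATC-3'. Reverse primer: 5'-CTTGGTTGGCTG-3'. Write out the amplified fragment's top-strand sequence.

5'-CGTTATCTAAGATAGATAATAGCTGCCACATAAGTGCAGCCAACCAAG-3'

The forward primer matches the template at positions 116–122.
Taking the reverse complement of CTTGGTTGGCTG gives CAGCCAACCAAG, found at positions 152–163 on the template; the primer anneals here to the top strand with its 3' end pointing upstream.
The product is the template from position 116 through 163 (48 bp).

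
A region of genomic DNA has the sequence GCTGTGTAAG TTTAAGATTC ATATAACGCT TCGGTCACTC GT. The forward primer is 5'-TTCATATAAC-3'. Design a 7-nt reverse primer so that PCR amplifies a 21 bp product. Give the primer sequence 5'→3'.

5'-GTGACCG-3'

The forward primer binds at positions 18–27, so a 21 bp product ends at position 18 + 21 − 1 = 38.
The reverse primer anneals to the top strand over positions 32–38, i.e. to CGGTCAC.
Its sequence written 5'→3' is the reverse complement: GTGACCG.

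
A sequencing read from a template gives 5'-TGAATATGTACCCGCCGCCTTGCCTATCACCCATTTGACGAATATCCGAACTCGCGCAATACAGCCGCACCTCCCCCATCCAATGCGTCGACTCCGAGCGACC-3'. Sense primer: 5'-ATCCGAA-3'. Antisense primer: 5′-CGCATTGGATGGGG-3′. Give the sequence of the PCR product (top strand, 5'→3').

The forward primer matches the template at positions 44–50.
The reverse primer's reverse complement is CCCCATCCAATGCG, which matches the template at positions 74–87.
The product is the template from position 44 through 87 (44 bp).

5'-ATCCGAACTCGCGCAATACAGCCGCACCTCCCCCATCCAATGCG-3'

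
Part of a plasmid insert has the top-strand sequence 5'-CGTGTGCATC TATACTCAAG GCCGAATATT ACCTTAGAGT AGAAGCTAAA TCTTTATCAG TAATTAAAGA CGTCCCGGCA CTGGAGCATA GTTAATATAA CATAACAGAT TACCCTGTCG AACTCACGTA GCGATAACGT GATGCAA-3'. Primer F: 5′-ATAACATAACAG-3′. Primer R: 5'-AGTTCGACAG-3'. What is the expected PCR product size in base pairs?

Scanning the template, ATAACATAACAG occurs at positions 97–108; this primer anneals to the bottom strand there with its 3' end pointing downstream.
The reverse primer's reverse complement is CTGTCGAACT, which matches the template at positions 115–124.
The product runs from position 97 to position 124, so its length is 124 − 97 + 1 = 28 bp.

28 bp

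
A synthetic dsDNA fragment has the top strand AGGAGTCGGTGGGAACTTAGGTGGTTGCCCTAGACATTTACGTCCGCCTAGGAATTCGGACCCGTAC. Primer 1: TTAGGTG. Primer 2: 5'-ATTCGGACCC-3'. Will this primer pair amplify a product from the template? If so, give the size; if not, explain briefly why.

Primer 1 (TTAGGTG) matches the top strand at positions 17–23 (3' end points downstream).
Primer 2 (ATTCGGACCC) also matches the top strand directly, at positions 54–63 — its reverse complement GGGTCCGAAT is not present.
Both primers anneal to the bottom strand with 3' ends pointing the same way, so neither can prime synthesis back toward the other.

No product — both primers anneal to the same strand and extend in the same direction.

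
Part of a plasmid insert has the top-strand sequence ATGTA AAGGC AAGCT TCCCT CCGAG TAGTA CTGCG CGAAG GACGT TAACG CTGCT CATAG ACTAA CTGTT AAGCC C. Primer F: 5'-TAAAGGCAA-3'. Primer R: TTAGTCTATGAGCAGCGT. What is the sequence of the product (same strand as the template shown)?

5'-TAAAGGCAAGCTTCCCTCCGAGTAGTACTGCGCGAAGGACGTTAACGCTGCTCATAGACTAA-3'

Forward primer TAAAGGCAA is found on the top strand at positions 4–12.
Reverse complement of the reverse primer: ACGCTGCTCATAGACTAA. This occurs on the top strand at positions 48–65.
The product is the template from position 4 through 65 (62 bp).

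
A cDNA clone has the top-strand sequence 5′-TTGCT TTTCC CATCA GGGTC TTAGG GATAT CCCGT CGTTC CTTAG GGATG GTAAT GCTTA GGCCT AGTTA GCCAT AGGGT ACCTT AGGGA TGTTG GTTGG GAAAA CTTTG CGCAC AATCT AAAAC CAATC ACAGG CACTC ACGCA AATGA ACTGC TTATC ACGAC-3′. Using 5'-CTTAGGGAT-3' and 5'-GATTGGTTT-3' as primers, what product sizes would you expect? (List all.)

The forward primer CTTAGGGAT matches the top strand at positions 20–28, 41–49, 83–91.
The reverse primer's reverse complement is AAACCAATC, matching at positions 122–130.
Each forward site pairs with the reverse site to give a product ending at position 130: sizes 111, 90, 48 bp.

111 bp, 90 bp, 48 bp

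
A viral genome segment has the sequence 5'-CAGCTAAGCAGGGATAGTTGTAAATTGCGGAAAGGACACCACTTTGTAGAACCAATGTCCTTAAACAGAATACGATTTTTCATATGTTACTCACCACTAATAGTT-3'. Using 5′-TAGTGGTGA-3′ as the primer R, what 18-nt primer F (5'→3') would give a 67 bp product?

The reverse primer's reverse complement TCACCACTA matches the template at positions 91–99, so the product ends at position 99.
A 67 bp product then starts at position 99 − 67 + 1 = 33.
The forward primer is identical to the top strand there: AGGACACCACTTTGTAGA.

5'-AGGACACCACTTTGTAGA-3'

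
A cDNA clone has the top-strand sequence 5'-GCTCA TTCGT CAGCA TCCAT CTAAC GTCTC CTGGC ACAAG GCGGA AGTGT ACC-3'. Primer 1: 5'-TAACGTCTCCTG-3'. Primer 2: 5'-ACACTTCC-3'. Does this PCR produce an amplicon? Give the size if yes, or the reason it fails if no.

Primer 1 (TAACGTCTCCTG) matches the top strand at positions 22–33; it acts as a forward primer.
Primer 2's reverse complement is GGAAGTGT, matching the top strand at positions 43–50; it acts as a reverse primer.
The 3' ends face each other across positions 22–50, giving a 29 bp product.

Yes — a 29 bp product.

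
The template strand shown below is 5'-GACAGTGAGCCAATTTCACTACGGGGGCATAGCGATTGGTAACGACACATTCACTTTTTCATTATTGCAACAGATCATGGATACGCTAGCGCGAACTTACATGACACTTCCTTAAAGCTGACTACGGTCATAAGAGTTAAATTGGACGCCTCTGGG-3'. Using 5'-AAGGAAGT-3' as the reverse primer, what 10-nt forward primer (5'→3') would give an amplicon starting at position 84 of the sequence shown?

5'-CGCTAGCGCG-3'

The reverse primer's reverse complement ACTTCCTT matches the template at positions 106–113; the product starts at position 84.
The forward primer is identical to the top strand over positions 84–93: CGCTAGCGCG.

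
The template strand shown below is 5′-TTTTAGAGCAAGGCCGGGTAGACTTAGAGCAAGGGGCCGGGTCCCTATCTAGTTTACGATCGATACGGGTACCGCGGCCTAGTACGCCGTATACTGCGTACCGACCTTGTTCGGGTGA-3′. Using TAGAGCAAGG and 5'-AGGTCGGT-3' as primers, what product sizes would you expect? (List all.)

The forward primer TAGAGCAAGG matches the top strand at positions 4–13, 25–34.
The reverse primer's reverse complement is ACCGACCT, matching at positions 100–107.
Each forward site pairs with the reverse site to give a product ending at position 107: sizes 104, 83 bp.

104 bp, 83 bp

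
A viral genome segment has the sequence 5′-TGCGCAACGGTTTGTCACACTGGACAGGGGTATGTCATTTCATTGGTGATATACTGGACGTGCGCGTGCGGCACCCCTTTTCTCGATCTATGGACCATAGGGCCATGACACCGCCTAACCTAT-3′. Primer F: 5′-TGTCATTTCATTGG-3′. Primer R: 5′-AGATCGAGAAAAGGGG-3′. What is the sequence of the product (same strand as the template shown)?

The forward primer matches the template at positions 33–46.
The reverse primer's reverse complement is CCCCTTTTCTCGATCT, which matches the template at positions 74–89.
The product is the template from position 33 through 89 (57 bp).

5'-TGTCATTTCATTGGTGATATACTGGACGTGCGCGTGCGGCACCCCTTTTCTCGATCT-3'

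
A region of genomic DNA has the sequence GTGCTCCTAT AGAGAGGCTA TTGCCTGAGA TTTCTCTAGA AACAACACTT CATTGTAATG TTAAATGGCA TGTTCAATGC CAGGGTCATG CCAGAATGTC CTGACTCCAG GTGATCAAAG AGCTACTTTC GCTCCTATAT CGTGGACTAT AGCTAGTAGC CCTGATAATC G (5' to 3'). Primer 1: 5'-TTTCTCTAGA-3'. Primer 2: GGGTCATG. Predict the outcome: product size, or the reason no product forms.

No product — both primers anneal to the same strand and extend in the same direction.

Primer 1 (TTTCTCTAGA) matches the top strand at positions 31–40 (3' end points downstream).
Primer 2 (GGGTCATG) also matches the top strand directly, at positions 83–90 — its reverse complement CATGACCC is not present.
Both primers anneal to the bottom strand with 3' ends pointing the same way, so neither can prime synthesis back toward the other.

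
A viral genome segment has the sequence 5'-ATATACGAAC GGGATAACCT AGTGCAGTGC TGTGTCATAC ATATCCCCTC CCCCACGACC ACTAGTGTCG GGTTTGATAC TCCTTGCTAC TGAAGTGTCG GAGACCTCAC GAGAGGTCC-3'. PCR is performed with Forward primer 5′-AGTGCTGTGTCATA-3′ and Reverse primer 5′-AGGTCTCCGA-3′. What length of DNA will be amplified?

82 bp

The forward primer matches the template at positions 26–39.
Taking the reverse complement of AGGTCTCCGA gives TCGGAGACCT, found at positions 98–107 on the template; the primer anneals here to the top strand with its 3' end pointing upstream.
Amplicon spans positions 26–107: 82 bp.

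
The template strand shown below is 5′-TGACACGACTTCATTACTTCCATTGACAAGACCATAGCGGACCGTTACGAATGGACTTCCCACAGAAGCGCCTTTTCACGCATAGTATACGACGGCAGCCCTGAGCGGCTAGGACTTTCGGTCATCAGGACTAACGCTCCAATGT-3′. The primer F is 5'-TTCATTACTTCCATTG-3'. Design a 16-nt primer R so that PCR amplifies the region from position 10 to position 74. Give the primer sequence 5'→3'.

The product's 3' end on the top strand is position 74.
The reverse primer anneals to the top strand over positions 59–74, i.e. to CCCACAGAAGCGCCTT.
Its sequence written 5'→3' is the reverse complement: AAGGCGCTTCTGTGGG.

5'-AAGGCGCTTCTGTGGG-3'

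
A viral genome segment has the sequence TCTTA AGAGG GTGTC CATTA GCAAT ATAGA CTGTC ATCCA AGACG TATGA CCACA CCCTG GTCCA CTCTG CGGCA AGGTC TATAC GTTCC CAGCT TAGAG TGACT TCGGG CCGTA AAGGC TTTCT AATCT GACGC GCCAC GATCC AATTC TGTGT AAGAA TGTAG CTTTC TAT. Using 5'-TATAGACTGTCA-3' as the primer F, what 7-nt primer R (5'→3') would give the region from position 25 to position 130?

5'-AGATTAG-3'

The product's 3' end on the top strand is position 130.
The reverse primer anneals to the top strand over positions 124–130, i.e. to CTAATCT.
Its sequence written 5'→3' is the reverse complement: AGATTAG.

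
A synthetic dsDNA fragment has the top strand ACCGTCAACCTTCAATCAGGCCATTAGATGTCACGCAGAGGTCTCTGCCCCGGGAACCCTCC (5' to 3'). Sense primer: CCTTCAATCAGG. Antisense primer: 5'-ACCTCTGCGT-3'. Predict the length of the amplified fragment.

The forward primer matches the template at positions 9–20.
Reverse complement of the reverse primer: ACGCAGAGGT. This occurs on the top strand at positions 33–42.
The product runs from position 9 to position 42, so its length is 42 − 9 + 1 = 34 bp.

34 bp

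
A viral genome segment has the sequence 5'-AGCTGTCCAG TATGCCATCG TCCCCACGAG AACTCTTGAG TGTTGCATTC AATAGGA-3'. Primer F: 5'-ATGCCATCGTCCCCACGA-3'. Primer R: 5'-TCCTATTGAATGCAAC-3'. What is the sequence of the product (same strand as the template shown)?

Scanning the template, ATGCCATCGTCCCCACGA occurs at positions 12–29; this primer anneals to the bottom strand there with its 3' end pointing downstream.
Reverse complement of the reverse primer: GTTGCATTCAATAGGA. This occurs on the top strand at positions 42–57.
The product is the template from position 12 through 57 (46 bp).

5'-ATGCCATCGTCCCCACGAGAACTCTTGAGTGTTGCATTCAATAGGA-3'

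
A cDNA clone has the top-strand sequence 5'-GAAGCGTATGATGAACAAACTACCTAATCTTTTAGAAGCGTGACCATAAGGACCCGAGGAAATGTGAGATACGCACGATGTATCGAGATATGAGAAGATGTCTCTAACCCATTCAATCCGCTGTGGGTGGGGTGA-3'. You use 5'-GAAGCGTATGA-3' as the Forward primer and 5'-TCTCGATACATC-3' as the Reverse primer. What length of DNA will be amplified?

Scanning the template, GAAGCGTATGA occurs at positions 1–11; this primer anneals to the bottom strand there with its 3' end pointing downstream.
Reverse complement of the reverse primer: GATGTATCGAGA. This occurs on the top strand at positions 77–88.
Product length = (reverse-primer end) − (forward-primer start) + 1 = 88 − 1 + 1 = 88 bp.

88 bp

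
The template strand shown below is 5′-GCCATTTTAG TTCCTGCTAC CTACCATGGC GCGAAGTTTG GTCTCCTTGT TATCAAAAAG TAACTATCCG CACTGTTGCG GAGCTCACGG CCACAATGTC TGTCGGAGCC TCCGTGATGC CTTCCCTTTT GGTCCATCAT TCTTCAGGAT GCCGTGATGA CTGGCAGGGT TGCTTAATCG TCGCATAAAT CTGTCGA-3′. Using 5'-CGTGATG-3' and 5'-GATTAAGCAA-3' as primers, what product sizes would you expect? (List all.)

The forward primer CGTGATG matches the top strand at positions 113–119, 153–159.
The reverse primer's reverse complement is TTGCTTAATC, matching at positions 170–179.
Each forward site pairs with the reverse site to give a product ending at position 179: sizes 67, 27 bp.

67 bp, 27 bp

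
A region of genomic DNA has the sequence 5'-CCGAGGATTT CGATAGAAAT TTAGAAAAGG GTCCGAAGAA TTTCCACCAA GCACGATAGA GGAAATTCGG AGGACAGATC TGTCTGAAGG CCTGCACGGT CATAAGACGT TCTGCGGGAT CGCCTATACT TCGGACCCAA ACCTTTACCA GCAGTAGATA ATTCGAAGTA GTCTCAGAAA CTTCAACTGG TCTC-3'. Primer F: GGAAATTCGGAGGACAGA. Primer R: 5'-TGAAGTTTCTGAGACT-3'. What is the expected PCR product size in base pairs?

125 bp

Scanning the template, GGAAATTCGGAGGACAGA occurs at positions 61–78; this primer anneals to the bottom strand there with its 3' end pointing downstream.
The reverse primer's reverse complement is AGTCTCAGAAACTTCA, which matches the template at positions 170–185.
The product runs from position 61 to position 185, so its length is 185 − 61 + 1 = 125 bp.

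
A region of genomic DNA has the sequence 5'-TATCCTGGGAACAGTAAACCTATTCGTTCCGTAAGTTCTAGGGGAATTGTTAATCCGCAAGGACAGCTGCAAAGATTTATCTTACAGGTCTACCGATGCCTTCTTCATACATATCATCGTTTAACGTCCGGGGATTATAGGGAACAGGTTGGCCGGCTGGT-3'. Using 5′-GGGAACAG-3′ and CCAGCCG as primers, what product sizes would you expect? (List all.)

154 bp, 21 bp

The forward primer GGGAACAG matches the top strand at positions 7–14, 140–147.
The reverse primer's reverse complement is CGGCTGG, matching at positions 154–160.
Each forward site pairs with the reverse site to give a product ending at position 160: sizes 154, 21 bp.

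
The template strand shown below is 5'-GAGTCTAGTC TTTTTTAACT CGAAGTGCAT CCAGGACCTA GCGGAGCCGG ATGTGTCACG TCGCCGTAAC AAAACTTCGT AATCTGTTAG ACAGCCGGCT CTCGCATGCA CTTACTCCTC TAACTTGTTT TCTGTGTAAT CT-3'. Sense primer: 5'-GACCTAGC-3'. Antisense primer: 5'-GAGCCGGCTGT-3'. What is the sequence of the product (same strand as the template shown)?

Scanning the template, GACCTAGC occurs at positions 35–42; this primer anneals to the bottom strand there with its 3' end pointing downstream.
Taking the reverse complement of GAGCCGGCTGT gives ACAGCCGGCTC, found at positions 91–101 on the template; the primer anneals here to the top strand with its 3' end pointing upstream.
The product is the template from position 35 through 101 (67 bp).

5'-GACCTAGCGGAGCCGGATGTGTCACGTCGCCGTAACAAAACTTCGTAATCTGTTAGACAGCCGGCTC-3'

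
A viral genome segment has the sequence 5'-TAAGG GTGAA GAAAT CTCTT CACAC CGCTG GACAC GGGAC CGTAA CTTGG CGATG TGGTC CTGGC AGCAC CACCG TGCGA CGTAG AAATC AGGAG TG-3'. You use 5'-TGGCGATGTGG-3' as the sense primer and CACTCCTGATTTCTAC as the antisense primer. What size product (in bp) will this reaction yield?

50 bp

Scanning the template, TGGCGATGTGG occurs at positions 48–58; this primer anneals to the bottom strand there with its 3' end pointing downstream.
The reverse primer's reverse complement is GTAGAAATCAGGAGTG, which matches the template at positions 82–97.
Amplicon spans positions 48–97: 50 bp.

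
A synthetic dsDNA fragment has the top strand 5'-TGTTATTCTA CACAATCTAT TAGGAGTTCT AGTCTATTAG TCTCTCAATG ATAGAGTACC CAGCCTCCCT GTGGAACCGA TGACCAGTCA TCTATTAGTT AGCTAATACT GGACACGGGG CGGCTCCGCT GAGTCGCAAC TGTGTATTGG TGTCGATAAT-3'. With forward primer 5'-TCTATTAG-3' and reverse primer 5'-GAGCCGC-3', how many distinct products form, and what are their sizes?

Three products: 111 bp, 94 bp, 36 bp

The forward primer TCTATTAG matches the top strand at positions 16–23, 33–40, 91–98.
The reverse primer's reverse complement is GCGGCTC, matching at positions 120–126.
Each forward site pairs with the reverse site to give a product ending at position 126: sizes 111, 94, 36 bp.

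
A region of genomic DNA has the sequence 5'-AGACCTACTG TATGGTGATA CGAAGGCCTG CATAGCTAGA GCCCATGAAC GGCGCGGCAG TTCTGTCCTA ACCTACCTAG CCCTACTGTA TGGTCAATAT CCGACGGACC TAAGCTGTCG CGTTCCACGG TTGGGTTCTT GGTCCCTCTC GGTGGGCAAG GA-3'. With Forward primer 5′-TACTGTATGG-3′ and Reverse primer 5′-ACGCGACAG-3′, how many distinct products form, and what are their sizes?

Two products: 118 bp, 40 bp

The forward primer TACTGTATGG matches the top strand at positions 6–15, 84–93.
The reverse primer's reverse complement is CTGTCGCGT, matching at positions 115–123.
Each forward site pairs with the reverse site to give a product ending at position 123: sizes 118, 40 bp.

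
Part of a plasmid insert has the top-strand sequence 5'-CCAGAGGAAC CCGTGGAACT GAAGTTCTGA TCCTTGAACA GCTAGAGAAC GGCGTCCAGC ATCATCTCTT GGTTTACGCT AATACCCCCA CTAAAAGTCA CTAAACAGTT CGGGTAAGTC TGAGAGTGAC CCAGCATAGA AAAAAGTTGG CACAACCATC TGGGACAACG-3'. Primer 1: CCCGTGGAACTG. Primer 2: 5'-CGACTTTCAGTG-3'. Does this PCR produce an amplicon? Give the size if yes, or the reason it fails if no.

No product — primer 2 has no binding site in the template.

Primer 2 (CGACTTTCAGTG) does not match the top strand, and its reverse complement CACTGAAAGTCG does not match either.
With no annealing site for primer 2, no amplification occurs.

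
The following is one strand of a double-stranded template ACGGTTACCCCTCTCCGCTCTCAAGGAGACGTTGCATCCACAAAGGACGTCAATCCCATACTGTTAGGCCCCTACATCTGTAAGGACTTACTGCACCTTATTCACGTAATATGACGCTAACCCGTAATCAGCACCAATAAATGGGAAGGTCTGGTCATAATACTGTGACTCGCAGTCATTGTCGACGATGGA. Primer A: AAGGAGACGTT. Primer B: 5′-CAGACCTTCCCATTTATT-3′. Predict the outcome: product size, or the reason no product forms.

Yes — a 131 bp product.

Primer A (AAGGAGACGTT) matches the top strand at positions 23–33; it acts as a forward primer.
Primer B's reverse complement is AATAAATGGGAAGGTCTG, matching the top strand at positions 136–153; it acts as a reverse primer.
The 3' ends face each other across positions 23–153, giving a 131 bp product.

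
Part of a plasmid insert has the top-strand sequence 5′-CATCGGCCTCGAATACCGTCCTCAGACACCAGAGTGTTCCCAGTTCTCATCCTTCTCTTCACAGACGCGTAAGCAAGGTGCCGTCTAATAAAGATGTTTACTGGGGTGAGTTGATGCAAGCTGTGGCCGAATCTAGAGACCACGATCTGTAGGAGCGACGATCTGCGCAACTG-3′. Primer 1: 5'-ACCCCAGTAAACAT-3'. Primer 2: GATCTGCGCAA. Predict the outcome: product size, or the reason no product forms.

Primer 1 (ACCCCAGTAAACAT) has reverse complement ATGTTTACTGGGGT, which matches the top strand at positions 94–107; primer 1 anneals to the top strand there with its 3' end pointing upstream toward position 94.
Primer 2 (GATCTGCGCAA) matches the top strand directly at positions 160–170; it anneals to the bottom strand with its 3' end pointing downstream toward position 170.
The 3' ends diverge (primer 1 extends toward position 1, primer 2 toward position 173), so the primers never converge on a shared product.

No product — the primers' 3' ends point away from each other.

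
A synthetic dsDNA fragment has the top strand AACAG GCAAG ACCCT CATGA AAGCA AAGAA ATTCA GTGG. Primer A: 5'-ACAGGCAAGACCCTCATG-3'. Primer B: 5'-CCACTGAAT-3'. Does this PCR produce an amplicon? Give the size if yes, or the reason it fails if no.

Yes — a 38 bp product.

Primer A (ACAGGCAAGACCCTCATG) matches the top strand at positions 2–19; it acts as a forward primer.
Primer B's reverse complement is ATTCAGTGG, matching the top strand at positions 31–39; it acts as a reverse primer.
The 3' ends face each other across positions 2–39, giving a 38 bp product.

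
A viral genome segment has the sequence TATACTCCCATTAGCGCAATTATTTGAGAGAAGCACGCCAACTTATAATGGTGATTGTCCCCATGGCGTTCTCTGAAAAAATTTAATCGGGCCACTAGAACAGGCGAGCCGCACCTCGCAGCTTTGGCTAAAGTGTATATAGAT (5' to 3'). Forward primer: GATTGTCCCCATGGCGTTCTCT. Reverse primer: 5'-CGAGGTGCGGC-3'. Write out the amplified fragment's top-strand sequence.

5'-GATTGTCCCCATGGCGTTCTCTGAAAAAATTTAATCGGGCCACTAGAACAGGCGAGCCGCACCTCG-3'

Forward primer GATTGTCCCCATGGCGTTCTCT is found on the top strand at positions 53–74.
Taking the reverse complement of CGAGGTGCGGC gives GCCGCACCTCG, found at positions 108–118 on the template; the primer anneals here to the top strand with its 3' end pointing upstream.
The product is the template from position 53 through 118 (66 bp).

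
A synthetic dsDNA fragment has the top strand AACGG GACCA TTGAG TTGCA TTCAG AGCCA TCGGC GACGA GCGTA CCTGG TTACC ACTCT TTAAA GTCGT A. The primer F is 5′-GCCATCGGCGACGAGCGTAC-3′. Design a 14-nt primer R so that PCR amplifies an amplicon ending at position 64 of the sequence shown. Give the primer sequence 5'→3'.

The forward primer binds at positions 27–46; the product's 3' end on the top strand is position 64.
The reverse primer anneals to the top strand over positions 51–64, i.e. to TTACCACTCTTTAA.
Its sequence written 5'→3' is the reverse complement: TTAAAGAGTGGTAA.

5'-TTAAAGAGTGGTAA-3'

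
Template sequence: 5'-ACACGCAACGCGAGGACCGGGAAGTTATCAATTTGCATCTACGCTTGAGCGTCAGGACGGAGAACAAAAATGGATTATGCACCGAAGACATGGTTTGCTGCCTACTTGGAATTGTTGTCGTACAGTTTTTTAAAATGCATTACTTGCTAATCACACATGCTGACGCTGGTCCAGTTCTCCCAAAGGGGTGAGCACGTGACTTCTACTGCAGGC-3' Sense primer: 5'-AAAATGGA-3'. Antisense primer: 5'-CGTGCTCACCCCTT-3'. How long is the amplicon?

130 bp

Forward primer AAAATGGA is found on the top strand at positions 67–74.
Reverse complement of the reverse primer: AAGGGGTGAGCACG. This occurs on the top strand at positions 183–196.
Product length = (reverse-primer end) − (forward-primer start) + 1 = 196 − 67 + 1 = 130 bp.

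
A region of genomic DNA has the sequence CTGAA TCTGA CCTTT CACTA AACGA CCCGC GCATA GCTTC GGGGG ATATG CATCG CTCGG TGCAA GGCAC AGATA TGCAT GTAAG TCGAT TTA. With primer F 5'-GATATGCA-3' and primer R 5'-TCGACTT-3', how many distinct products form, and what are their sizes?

Two products: 45 bp, 18 bp

The forward primer GATATGCA matches the top strand at positions 45–52, 72–79.
The reverse primer's reverse complement is AAGTCGA, matching at positions 83–89.
Each forward site pairs with the reverse site to give a product ending at position 89: sizes 45, 18 bp.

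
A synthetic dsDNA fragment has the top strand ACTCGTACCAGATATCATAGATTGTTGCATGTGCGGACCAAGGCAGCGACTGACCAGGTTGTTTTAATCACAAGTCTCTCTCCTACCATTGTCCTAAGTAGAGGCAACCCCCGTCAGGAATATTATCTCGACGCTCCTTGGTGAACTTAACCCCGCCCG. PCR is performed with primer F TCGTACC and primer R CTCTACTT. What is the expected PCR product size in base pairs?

The forward primer matches the template at positions 3–9.
Reverse complement of the reverse primer: AAGTAGAG. This occurs on the top strand at positions 96–103.
Product length = (reverse-primer end) − (forward-primer start) + 1 = 103 − 3 + 1 = 101 bp.

101 bp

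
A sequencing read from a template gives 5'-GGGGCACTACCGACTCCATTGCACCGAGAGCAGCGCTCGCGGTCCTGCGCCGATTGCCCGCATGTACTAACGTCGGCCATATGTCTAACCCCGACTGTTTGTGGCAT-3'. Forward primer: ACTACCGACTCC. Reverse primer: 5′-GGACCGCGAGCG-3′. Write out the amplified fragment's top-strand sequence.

Forward primer ACTACCGACTCC is found on the top strand at positions 6–17.
Taking the reverse complement of GGACCGCGAGCG gives CGCTCGCGGTCC, found at positions 34–45 on the template; the primer anneals here to the top strand with its 3' end pointing upstream.
The product is the template from position 6 through 45 (40 bp).

5'-ACTACCGACTCCATTGCACCGAGAGCAGCGCTCGCGGTCC-3'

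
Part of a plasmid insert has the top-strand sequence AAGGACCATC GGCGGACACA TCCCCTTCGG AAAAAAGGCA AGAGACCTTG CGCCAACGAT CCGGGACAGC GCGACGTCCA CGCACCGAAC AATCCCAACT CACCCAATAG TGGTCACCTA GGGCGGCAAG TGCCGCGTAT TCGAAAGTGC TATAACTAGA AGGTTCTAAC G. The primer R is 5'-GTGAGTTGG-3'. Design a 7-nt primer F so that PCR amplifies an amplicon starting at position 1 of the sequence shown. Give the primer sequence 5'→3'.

5'-AAGGACC-3'

The reverse primer's reverse complement CCAACTCAC matches the template at positions 95–103; the product starts at position 1.
The forward primer is identical to the top strand over positions 1–7: AAGGACC.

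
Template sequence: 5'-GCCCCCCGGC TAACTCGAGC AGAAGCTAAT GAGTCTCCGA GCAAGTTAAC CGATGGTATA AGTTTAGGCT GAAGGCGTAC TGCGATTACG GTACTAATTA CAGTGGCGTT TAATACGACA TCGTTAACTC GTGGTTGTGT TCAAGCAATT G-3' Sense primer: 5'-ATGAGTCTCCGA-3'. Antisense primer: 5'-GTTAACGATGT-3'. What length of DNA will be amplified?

100 bp

Forward primer ATGAGTCTCCGA is found on the top strand at positions 29–40.
The reverse primer's reverse complement is ACATCGTTAAC, which matches the template at positions 118–128.
Product length = (reverse-primer end) − (forward-primer start) + 1 = 128 − 29 + 1 = 100 bp.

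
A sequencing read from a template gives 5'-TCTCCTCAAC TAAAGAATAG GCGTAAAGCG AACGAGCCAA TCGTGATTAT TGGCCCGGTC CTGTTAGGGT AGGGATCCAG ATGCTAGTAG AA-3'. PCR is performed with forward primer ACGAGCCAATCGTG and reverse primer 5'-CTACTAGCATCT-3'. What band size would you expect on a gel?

59 bp

Forward primer ACGAGCCAATCGTG is found on the top strand at positions 32–45.
Reverse complement of the reverse primer: AGATGCTAGTAG. This occurs on the top strand at positions 79–90.
Amplicon spans positions 32–90: 59 bp.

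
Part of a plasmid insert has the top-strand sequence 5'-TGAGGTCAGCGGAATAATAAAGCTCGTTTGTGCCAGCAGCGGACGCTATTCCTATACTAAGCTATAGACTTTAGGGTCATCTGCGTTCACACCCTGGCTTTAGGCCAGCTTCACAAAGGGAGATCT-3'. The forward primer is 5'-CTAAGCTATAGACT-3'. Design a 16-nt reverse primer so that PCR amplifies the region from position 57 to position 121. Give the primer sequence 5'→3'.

The product's 3' end on the top strand is position 121.
The reverse primer anneals to the top strand over positions 106–121, i.e. to CAGCTTCACAAAGGGA.
Its sequence written 5'→3' is the reverse complement: TCCCTTTGTGAAGCTG.

5'-TCCCTTTGTGAAGCTG-3'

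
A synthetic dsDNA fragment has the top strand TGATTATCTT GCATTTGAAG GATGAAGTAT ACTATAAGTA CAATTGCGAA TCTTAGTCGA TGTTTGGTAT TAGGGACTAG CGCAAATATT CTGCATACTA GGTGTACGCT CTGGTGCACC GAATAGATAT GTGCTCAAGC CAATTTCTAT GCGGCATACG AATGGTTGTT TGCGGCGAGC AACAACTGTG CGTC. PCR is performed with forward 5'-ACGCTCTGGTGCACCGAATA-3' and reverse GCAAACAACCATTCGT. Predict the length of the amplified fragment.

The forward primer matches the template at positions 106–125.
Taking the reverse complement of GCAAACAACCATTCGT gives ACGAATGGTTGTTTGC, found at positions 158–173 on the template; the primer anneals here to the top strand with its 3' end pointing upstream.
Product length = (reverse-primer end) − (forward-primer start) + 1 = 173 − 106 + 1 = 68 bp.

68 bp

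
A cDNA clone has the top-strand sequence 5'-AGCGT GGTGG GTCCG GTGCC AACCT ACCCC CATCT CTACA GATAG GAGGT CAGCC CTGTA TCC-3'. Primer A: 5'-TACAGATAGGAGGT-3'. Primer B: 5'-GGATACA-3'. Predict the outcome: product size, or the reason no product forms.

Primer A (TACAGATAGGAGGT) matches the top strand at positions 37–50; it acts as a forward primer.
Primer B's reverse complement is TGTATCC, matching the top strand at positions 57–63; it acts as a reverse primer.
The 3' ends face each other across positions 37–63, giving a 27 bp product.

Yes — a 27 bp product.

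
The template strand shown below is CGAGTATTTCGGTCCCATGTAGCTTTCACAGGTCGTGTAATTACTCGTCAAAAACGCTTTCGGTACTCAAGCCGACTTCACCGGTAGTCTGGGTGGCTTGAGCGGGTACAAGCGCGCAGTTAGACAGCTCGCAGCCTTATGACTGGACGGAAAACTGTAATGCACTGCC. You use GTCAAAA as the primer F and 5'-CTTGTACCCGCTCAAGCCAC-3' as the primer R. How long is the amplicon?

66 bp

Forward primer GTCAAAA is found on the top strand at positions 47–53.
Taking the reverse complement of CTTGTACCCGCTCAAGCCAC gives GTGGCTTGAGCGGGTACAAG, found at positions 93–112 on the template; the primer anneals here to the top strand with its 3' end pointing upstream.
The product runs from position 47 to position 112, so its length is 112 − 47 + 1 = 66 bp.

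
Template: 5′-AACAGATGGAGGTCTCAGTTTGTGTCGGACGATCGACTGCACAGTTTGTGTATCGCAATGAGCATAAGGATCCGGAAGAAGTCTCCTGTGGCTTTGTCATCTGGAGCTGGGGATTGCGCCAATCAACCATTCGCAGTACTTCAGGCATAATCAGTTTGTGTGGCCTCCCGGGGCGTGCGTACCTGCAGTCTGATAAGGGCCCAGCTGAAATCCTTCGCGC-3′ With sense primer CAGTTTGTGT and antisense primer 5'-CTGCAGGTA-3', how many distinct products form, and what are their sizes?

Three products: 173 bp, 147 bp, 37 bp

The forward primer CAGTTTGTGT matches the top strand at positions 16–25, 42–51, 152–161.
The reverse primer's reverse complement is TACCTGCAG, matching at positions 180–188.
Each forward site pairs with the reverse site to give a product ending at position 188: sizes 173, 147, 37 bp.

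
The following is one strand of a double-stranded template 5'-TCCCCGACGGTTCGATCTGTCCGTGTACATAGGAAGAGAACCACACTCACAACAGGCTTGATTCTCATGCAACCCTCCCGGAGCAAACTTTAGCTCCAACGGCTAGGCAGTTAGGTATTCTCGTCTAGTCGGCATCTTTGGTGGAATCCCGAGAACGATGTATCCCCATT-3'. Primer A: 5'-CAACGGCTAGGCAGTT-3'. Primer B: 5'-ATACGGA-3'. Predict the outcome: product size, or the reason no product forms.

Primer B (ATACGGA) does not match the top strand, and its reverse complement TCCGTAT does not match either.
With no annealing site for primer B, no amplification occurs.

No product — primer B has no binding site in the template.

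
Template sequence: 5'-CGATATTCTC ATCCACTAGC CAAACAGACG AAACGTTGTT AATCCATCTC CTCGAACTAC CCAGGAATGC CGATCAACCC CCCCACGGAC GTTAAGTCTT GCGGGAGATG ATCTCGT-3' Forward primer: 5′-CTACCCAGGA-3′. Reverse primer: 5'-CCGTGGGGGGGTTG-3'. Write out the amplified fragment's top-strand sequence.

5'-CTACCCAGGAATGCCGATCAACCCCCCCACGG-3'

The forward primer matches the template at positions 57–66.
Taking the reverse complement of CCGTGGGGGGGTTG gives CAACCCCCCCACGG, found at positions 75–88 on the template; the primer anneals here to the top strand with its 3' end pointing upstream.
The product is the template from position 57 through 88 (32 bp).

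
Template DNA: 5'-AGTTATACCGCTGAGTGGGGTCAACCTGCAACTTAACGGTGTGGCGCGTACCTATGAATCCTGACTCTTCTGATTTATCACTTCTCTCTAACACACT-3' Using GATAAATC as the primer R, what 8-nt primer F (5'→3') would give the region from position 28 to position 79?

5'-GCAACTTA-3'

The reverse primer's reverse complement GATTTATC matches the template at positions 72–79; the product starts at position 28.
The forward primer is identical to the top strand over positions 28–35: GCAACTTA.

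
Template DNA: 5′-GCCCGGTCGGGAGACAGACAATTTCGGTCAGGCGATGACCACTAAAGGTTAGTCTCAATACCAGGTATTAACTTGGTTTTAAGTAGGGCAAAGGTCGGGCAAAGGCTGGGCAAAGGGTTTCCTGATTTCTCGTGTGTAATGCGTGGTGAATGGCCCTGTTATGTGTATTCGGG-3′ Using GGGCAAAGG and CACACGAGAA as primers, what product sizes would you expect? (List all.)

The forward primer GGGCAAAGG matches the top strand at positions 86–94, 97–105, 108–116.
The reverse primer's reverse complement is TTCTCGTGTG, matching at positions 127–136.
Each forward site pairs with the reverse site to give a product ending at position 136: sizes 51, 40, 29 bp.

51 bp, 40 bp, 29 bp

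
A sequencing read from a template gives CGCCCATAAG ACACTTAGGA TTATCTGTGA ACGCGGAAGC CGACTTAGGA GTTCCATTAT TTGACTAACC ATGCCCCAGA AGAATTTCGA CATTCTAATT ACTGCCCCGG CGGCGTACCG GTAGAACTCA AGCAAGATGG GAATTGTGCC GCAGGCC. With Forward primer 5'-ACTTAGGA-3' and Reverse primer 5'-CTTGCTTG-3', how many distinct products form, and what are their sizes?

Two products: 124 bp, 94 bp

The forward primer ACTTAGGA matches the top strand at positions 13–20, 43–50.
The reverse primer's reverse complement is CAAGCAAG, matching at positions 129–136.
Each forward site pairs with the reverse site to give a product ending at position 136: sizes 124, 94 bp.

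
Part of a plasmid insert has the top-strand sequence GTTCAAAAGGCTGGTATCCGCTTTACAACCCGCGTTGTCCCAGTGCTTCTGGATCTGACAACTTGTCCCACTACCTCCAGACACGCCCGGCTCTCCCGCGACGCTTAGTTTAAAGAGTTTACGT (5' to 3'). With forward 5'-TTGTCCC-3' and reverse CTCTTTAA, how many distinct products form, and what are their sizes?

The forward primer TTGTCCC matches the top strand at positions 35–41, 63–69.
The reverse primer's reverse complement is TTAAAGAG, matching at positions 110–117.
Each forward site pairs with the reverse site to give a product ending at position 117: sizes 83, 55 bp.

Two products: 83 bp, 55 bp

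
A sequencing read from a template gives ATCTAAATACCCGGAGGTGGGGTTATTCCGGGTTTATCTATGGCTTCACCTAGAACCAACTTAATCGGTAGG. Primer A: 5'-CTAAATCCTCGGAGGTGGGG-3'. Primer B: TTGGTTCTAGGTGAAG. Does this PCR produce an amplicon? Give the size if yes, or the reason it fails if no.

No product — primer A has no binding site in the template.

Primer A (CTAAATCCTCGGAGGTGGGG) does not match the top strand, and its reverse complement CCCCACCTCCGAGGATTTAG does not match either.
With no annealing site for primer A, no amplification occurs.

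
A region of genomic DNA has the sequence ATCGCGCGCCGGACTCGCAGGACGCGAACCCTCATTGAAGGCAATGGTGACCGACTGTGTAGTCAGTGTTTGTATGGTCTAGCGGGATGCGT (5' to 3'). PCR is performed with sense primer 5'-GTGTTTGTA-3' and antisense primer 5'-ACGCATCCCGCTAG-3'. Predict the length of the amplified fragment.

27 bp

Scanning the template, GTGTTTGTA occurs at positions 66–74; this primer anneals to the bottom strand there with its 3' end pointing downstream.
Reverse complement of the reverse primer: CTAGCGGGATGCGT. This occurs on the top strand at positions 79–92.
Product length = (reverse-primer end) − (forward-primer start) + 1 = 92 − 66 + 1 = 27 bp.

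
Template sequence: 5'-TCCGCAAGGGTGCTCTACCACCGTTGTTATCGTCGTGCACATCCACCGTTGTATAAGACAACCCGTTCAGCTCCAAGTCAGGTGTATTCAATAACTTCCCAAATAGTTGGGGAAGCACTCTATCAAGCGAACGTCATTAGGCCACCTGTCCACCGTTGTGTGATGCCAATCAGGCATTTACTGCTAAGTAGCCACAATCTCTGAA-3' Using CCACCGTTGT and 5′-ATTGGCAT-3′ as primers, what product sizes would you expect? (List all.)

The forward primer CCACCGTTGT matches the top strand at positions 18–27, 43–52, 150–159.
The reverse primer's reverse complement is ATGCCAAT, matching at positions 163–170.
Each forward site pairs with the reverse site to give a product ending at position 170: sizes 153, 128, 21 bp.

153 bp, 128 bp, 21 bp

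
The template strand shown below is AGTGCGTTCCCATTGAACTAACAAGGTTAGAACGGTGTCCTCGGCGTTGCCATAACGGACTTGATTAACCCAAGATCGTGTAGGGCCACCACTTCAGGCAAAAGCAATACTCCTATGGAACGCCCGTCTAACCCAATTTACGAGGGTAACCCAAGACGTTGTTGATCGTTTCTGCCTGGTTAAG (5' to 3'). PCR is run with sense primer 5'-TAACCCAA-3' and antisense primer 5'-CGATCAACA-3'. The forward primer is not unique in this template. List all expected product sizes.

The forward primer TAACCCAA matches the top strand at positions 66–73, 129–136, 147–154.
The reverse primer's reverse complement is TGTTGATCG, matching at positions 160–168.
Each forward site pairs with the reverse site to give a product ending at position 168: sizes 103, 40, 22 bp.

103 bp, 40 bp, 22 bp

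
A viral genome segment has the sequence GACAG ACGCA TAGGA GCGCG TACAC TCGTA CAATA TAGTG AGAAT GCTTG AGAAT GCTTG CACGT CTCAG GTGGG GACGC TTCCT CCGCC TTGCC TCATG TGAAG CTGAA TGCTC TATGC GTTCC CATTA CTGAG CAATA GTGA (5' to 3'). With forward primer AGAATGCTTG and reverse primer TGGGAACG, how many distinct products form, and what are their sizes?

The forward primer AGAATGCTTG matches the top strand at positions 41–50, 51–60.
The reverse primer's reverse complement is CGTTCCCA, matching at positions 120–127.
Each forward site pairs with the reverse site to give a product ending at position 127: sizes 87, 77 bp.

Two products: 87 bp, 77 bp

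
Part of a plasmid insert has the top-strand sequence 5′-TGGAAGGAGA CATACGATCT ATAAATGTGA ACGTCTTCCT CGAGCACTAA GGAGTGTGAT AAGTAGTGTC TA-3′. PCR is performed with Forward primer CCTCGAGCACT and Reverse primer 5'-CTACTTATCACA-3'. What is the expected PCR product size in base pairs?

29 bp

Forward primer CCTCGAGCACT is found on the top strand at positions 38–48.
Reverse complement of the reverse primer: TGTGATAAGTAG. This occurs on the top strand at positions 55–66.
The product runs from position 38 to position 66, so its length is 66 − 38 + 1 = 29 bp.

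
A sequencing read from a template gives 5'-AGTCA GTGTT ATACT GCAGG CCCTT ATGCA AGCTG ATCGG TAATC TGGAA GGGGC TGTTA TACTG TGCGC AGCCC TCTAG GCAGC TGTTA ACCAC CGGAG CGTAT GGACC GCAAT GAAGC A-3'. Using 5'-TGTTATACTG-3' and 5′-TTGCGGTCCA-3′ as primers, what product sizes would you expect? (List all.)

108 bp, 59 bp

The forward primer TGTTATACTG matches the top strand at positions 7–16, 56–65.
The reverse primer's reverse complement is TGGACCGCAA, matching at positions 105–114.
Each forward site pairs with the reverse site to give a product ending at position 114: sizes 108, 59 bp.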